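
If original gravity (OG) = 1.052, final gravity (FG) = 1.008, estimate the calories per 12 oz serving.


ABW = (OG−FG)·131.25·0.79/FG;  °P = 259 − 259/SG (for OG→OE and FG→AE);  RE = 0.1808·OE + 0.8192·AE;  Cal = (6.9·ABW + 4·(RE−0.1))·FG·3.55
ABW = (1.052 − 1.008)·131.25·0.79/1.008 = 4.5260
OE = 259 − 259/1.052 = 12.8023 °P
AE = 259 − 259/1.008 = 2.0556 °P
RE = 0.1808·12.8023 + 0.8192·2.0556 = 3.9986 °P
Cal = (6.9·4.5260 + 4·(3.9986−0.1))·1.008·3.55

167.5548 kcal


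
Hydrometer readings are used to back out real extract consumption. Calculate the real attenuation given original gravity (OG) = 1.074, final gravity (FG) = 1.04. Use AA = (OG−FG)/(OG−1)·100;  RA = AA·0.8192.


AA = (1.074 − 1.04)/(1.074 − 1)·100 = 45.9459
RA = 45.9459·0.8192

37.6389 %


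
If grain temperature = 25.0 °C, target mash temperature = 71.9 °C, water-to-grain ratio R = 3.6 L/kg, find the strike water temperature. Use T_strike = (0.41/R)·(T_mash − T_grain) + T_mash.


T_strike = (0.41/3.6)·(71.9 − 25.0) + 71.9

77.2414 °C


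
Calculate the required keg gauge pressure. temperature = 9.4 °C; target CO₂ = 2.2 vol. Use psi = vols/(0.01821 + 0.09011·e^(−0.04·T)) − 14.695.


psi = 2.2/(0.01821 + 0.09011·e^(−0.04·9.4)) − 14.695

12.7776 psi


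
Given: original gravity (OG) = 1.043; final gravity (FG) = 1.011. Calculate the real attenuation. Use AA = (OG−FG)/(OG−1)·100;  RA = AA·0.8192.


AA = (1.043 − 1.011)/(1.043 − 1)·100 = 74.4186
RA = 74.4186·0.8192

60.9637 %


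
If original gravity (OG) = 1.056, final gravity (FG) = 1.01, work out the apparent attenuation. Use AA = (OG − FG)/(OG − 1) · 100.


AA = (1.056 − 1.01)/(1.056 − 1) · 100

82.1429 %


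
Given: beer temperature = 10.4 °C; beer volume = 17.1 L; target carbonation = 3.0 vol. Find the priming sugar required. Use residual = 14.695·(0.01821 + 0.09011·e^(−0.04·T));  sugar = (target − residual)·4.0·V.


residual = 14.695·(0.01821 + 0.09011·e^(−0.04·10.4)) = 1.1411
sugar = (3.0 − 1.1411)·4.0·17.1

127.1472 g


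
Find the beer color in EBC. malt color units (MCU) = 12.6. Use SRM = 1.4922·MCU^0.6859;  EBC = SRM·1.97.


SRM = 1.4922·12.6^0.6859 = 8.4834
EBC = 8.4834·1.97

16.7123 EBC


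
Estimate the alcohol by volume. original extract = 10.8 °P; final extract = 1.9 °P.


SG = 259/(259 − P);  ABV = (OG − FG)·131.25
OG = 259/(259 − 10.8) = 1.0435
FG = 259/(259 − 1.9) = 1.0074
ABV = (1.0435 − 1.0074)·131.25

4.7412 % ABV


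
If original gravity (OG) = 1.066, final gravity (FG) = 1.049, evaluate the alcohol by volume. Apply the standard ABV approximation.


ABV = (OG − FG) · 131.25
ABV = (1.066 − 1.049) · 131.25

2.2313 % ABV


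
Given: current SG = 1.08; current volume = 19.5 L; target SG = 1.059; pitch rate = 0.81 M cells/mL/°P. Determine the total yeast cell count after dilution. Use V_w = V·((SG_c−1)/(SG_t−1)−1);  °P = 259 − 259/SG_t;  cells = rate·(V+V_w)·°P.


V_w = 19.5·((1.08−1)/(1.059−1)−1) = 6.9407
V_final = 19.5 + 6.9407 = 26.4407
°P = 259 − 259/1.059 = 14.4297
cells = 0.81·26.4407·14.4297

309.0391 billion cells


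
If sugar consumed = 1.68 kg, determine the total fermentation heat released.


Q = m_sugar · 590 kJ/kg
Q = 1.68 · 590

991.2000 kJ


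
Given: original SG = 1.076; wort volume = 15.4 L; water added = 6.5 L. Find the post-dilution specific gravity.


SG_new = 1 + (SG_old − 1)·V_old/(V_old + V_water)
pts = (1.076 − 1)·1000·15.4/(15.4 + 6.5) = 53.4429
SG_new = 1 + 53.4429/1000

1.0534


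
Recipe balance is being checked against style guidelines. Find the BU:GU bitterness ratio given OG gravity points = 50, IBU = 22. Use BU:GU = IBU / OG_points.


BU:GU = 22 / 50

0.4400


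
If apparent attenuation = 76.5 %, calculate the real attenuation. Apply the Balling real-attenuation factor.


RA = AA · 0.8192
RA = 76.5 · 0.8192

62.6688 %


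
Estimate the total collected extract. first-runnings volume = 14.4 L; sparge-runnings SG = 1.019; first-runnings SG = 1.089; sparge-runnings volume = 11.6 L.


total = Σ (SG_i − 1)·1000·V_i
first = (1.089 − 1)·1000·14.4 = 1281.6000
sparge = (1.019 − 1)·1000·11.6 = 220.4000
total = 1281.6000 + 220.4000

1502.0000 gravity·L


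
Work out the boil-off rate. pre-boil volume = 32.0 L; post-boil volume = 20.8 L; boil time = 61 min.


rate = (V_pre − V_post) / (t_min/60)
rate = (32.0 − 20.8) / (61/60)

11.0164 L/hr


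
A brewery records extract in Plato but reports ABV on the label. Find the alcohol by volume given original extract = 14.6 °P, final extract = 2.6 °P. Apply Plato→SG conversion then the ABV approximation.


SG = 259/(259 − P);  ABV = (OG − FG)·131.25
OG = 259/(259 − 14.6) = 1.0597
FG = 259/(259 − 2.6) = 1.0101
ABV = (1.0597 − 1.0101)·131.25

6.5097 % ABV


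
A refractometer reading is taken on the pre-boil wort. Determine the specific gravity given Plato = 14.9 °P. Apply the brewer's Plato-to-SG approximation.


SG = 259/(259 − P)
SG = 259/(259 − 14.9)

1.0610


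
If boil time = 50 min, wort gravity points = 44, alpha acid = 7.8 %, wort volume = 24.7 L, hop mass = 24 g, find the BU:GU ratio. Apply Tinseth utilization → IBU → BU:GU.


U = 1.65·0.000125^(GP/1000)·(1−e^(−0.04t))/4.15;  IBU = (α/100)·m·U·1000/V;  BU:GU = IBU/GP
U = 1.65·0.000125^(44/1000)·(1−e^(−0.04·50))/4.15 = 0.2315
IBU = (7.8/100)·24·0.2315·1000/24.7 = 17.5451
BU:GU = 17.5451/44

0.3988


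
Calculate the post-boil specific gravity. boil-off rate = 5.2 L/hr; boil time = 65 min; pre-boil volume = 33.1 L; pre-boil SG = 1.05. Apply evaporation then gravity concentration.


V_post = V_pre − rate·(t/60);  SG_post = 1 + (SG_pre−1)·V_pre/V_post
V_post = 33.1 − 5.2·(65/60) = 27.4667
SG_post = 1 + (1.05 − 1)·33.1/27.4667

1.0603


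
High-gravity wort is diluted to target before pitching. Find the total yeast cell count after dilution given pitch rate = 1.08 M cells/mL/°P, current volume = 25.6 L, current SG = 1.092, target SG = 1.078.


V_w = V·((SG_c−1)/(SG_t−1)−1);  °P = 259 − 259/SG_t;  cells = rate·(V+V_w)·°P
V_w = 25.6·((1.092−1)/(1.078−1)−1) = 4.5949
V_final = 25.6 + 4.5949 = 30.1949
°P = 259 − 259/1.078 = 18.7403
cells = 1.08·30.1949·18.7403

611.1285 billion cells


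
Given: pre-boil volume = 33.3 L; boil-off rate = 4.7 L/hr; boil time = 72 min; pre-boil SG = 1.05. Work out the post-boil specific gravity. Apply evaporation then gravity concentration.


V_post = V_pre − rate·(t/60);  SG_post = 1 + (SG_pre−1)·V_pre/V_post
V_post = 33.3 − 4.7·(72/60) = 27.6600
SG_post = 1 + (1.05 − 1)·33.3/27.6600

1.0602


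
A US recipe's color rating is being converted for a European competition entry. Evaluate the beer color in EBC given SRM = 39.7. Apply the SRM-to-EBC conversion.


EBC = SRM · 1.97
EBC = 39.7 · 1.97

78.2090 EBC


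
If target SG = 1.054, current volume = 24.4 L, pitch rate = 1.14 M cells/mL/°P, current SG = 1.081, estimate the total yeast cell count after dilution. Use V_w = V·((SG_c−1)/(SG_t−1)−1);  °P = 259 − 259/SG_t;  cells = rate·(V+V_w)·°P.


V_w = 24.4·((1.081−1)/(1.054−1)−1) = 12.2000
V_final = 24.4 + 12.2000 = 36.6000
°P = 259 − 259/1.054 = 13.2694
cells = 1.14·36.6000·13.2694

553.6545 billion cells


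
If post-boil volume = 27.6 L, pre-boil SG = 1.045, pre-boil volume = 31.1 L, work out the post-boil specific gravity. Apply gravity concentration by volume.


SG_post = 1 + (SG_pre − 1)·V_pre/V_post
pts_pre = (1.045 − 1)·1000 = 45.0000
pts_post = 45.0000·31.1/27.6 = 50.7065
SG_post = 1 + 50.7065/1000

1.0507


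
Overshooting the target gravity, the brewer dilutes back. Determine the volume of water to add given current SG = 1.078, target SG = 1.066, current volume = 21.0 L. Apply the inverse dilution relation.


V_water = V·((SG_curr − 1)/(SG_target − 1) − 1)
V_water = 21.0·((1.078 − 1)/(1.066 − 1) − 1)

3.8182 L


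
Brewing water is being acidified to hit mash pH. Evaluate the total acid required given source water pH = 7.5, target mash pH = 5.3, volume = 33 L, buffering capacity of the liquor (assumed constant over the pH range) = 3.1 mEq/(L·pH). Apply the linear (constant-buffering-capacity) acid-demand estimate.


acid = buffering capacity · (pH_source − pH_target) · V
acid = 3.1 · (7.5 − 5.3) · 33

225.0600 mEq


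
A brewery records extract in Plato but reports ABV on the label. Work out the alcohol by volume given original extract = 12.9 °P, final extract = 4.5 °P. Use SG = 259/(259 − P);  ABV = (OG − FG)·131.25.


OG = 259/(259 − 12.9) = 1.0524
FG = 259/(259 − 4.5) = 1.0177
ABV = (1.0524 − 1.0177)·131.25

4.5591 % ABV


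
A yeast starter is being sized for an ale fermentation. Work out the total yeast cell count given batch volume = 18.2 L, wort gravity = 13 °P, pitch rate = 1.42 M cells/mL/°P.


cells (billions) = rate · V_L · °P
cells = 1.42 · 18.2 · 13

335.9720 billion cells


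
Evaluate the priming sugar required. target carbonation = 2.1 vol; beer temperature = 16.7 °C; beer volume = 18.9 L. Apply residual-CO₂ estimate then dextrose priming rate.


residual = 14.695·(0.01821 + 0.09011·e^(−0.04·T));  sugar = (target − residual)·4.0·V
residual = 14.695·(0.01821 + 0.09011·e^(−0.04·16.7)) = 0.9465
sugar = (2.1 − 0.9465)·4.0·18.9

87.2016 g


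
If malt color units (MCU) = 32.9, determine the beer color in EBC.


SRM = 1.4922·MCU^0.6859;  EBC = SRM·1.97
SRM = 1.4922·32.9^0.6859 = 16.3860
EBC = 16.3860·1.97

32.2803 EBC


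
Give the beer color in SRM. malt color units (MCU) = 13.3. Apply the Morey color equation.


SRM = 1.4922 · MCU^0.6859
SRM = 1.4922 · 13.3^0.6859

8.8039 SRM


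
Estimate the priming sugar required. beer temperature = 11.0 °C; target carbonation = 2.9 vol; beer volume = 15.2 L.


residual = 14.695·(0.01821 + 0.09011·e^(−0.04·T));  sugar = (target − residual)·4.0·V
residual = 14.695·(0.01821 + 0.09011·e^(−0.04·11.0)) = 1.1204
sugar = (2.9 − 1.1204)·4.0·15.2

108.1992 g


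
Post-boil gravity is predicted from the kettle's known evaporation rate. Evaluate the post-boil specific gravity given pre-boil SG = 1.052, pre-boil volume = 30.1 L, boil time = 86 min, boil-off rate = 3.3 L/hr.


V_post = V_pre − rate·(t/60);  SG_post = 1 + (SG_pre−1)·V_pre/V_post
V_post = 30.1 − 3.3·(86/60) = 25.3700
SG_post = 1 + (1.052 − 1)·30.1/25.3700

1.0617


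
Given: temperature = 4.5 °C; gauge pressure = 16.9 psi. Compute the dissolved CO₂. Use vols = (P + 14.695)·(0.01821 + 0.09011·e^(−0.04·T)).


vols = (16.9 + 14.695)·(0.01821 + 0.09011·e^(−0.04·4.5))

2.9534 volumes


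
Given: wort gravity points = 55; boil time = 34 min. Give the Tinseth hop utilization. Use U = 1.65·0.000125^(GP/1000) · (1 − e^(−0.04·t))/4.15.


bigness = 1.65·0.000125^(55/1000) = 1.0065
boil_factor = (1 − e^(−0.04·34))/4.15 = 0.1791
U = 1.0065 · 0.1791

0.1803


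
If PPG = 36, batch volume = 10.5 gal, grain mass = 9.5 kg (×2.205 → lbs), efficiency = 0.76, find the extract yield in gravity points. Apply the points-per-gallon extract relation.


points = lbs × PPG × eff / vol
lbs = 9.5 × 2.205 = 20.9475
points = 20.9475 × 36 × 0.76 / 10.5

54.5832 points


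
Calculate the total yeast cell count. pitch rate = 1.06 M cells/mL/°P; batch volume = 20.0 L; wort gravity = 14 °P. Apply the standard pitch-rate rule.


cells (billions) = rate · V_L · °P
cells = 1.06 · 20.0 · 14

296.8000 billion cells


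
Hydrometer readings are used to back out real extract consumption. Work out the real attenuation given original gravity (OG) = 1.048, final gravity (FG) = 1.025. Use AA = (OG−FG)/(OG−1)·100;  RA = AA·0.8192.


AA = (1.048 − 1.025)/(1.048 − 1)·100 = 47.9167
RA = 47.9167·0.8192

39.2533 %


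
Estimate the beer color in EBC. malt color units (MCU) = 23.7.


SRM = 1.4922·MCU^0.6859;  EBC = SRM·1.97
SRM = 1.4922·23.7^0.6859 = 13.0848
EBC = 13.0848·1.97

25.7770 EBC


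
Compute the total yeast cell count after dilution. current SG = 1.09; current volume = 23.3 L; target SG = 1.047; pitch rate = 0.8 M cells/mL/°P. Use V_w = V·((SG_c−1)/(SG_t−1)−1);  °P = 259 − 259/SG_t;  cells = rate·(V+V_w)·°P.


V_w = 23.3·((1.09−1)/(1.047−1)−1) = 21.3170
V_final = 23.3 + 21.3170 = 44.6170
°P = 259 − 259/1.047 = 11.6266
cells = 0.8·44.6170·11.6266

414.9937 billion cells


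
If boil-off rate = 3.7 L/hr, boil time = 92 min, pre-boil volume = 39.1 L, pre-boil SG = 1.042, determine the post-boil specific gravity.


V_post = V_pre − rate·(t/60);  SG_post = 1 + (SG_pre−1)·V_pre/V_post
V_post = 39.1 − 3.7·(92/60) = 33.4267
SG_post = 1 + (1.042 − 1)·39.1/33.4267

1.0491


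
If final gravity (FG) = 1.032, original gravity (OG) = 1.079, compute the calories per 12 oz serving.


ABW = (OG−FG)·131.25·0.79/FG;  °P = 259 − 259/SG (for OG→OE and FG→AE);  RE = 0.1808·OE + 0.8192·AE;  Cal = (6.9·ABW + 4·(RE−0.1))·FG·3.55
ABW = (1.079 − 1.032)·131.25·0.79/1.032 = 4.7222
OE = 259 − 259/1.079 = 18.9629 °P
AE = 259 − 259/1.032 = 8.0310 °P
RE = 0.1808·18.9629 + 0.8192·8.0310 = 10.0075 °P
Cal = (6.9·4.7222 + 4·(10.0075−0.1))·1.032·3.55

264.5602 kcal


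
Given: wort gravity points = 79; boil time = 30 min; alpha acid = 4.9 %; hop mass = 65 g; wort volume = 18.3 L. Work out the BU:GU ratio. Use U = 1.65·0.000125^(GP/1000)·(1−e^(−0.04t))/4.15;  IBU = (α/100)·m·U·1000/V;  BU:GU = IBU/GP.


U = 1.65·0.000125^(79/1000)·(1−e^(−0.04·30))/4.15 = 0.1366
IBU = (4.9/100)·65·0.1366·1000/18.3 = 23.7742
BU:GU = 23.7742/79

0.3009


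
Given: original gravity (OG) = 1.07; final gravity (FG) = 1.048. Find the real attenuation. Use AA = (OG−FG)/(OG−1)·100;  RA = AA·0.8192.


AA = (1.07 − 1.048)/(1.07 − 1)·100 = 31.4286
RA = 31.4286·0.8192

25.7463 %


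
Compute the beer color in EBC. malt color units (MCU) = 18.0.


SRM = 1.4922·MCU^0.6859;  EBC = SRM·1.97
SRM = 1.4922·18.0^0.6859 = 10.8347
EBC = 10.8347·1.97

21.3444 EBC


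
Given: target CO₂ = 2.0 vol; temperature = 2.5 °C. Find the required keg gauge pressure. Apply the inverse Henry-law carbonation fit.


psi = vols/(0.01821 + 0.09011·e^(−0.04·T)) − 14.695
psi = 2.0/(0.01821 + 0.09011·e^(−0.04·2.5)) − 14.695

5.3562 psi


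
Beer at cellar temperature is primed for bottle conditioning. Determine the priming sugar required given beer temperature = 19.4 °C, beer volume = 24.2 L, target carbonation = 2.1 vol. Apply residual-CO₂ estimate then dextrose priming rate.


residual = 14.695·(0.01821 + 0.09011·e^(−0.04·T));  sugar = (target − residual)·4.0·V
residual = 14.695·(0.01821 + 0.09011·e^(−0.04·19.4)) = 0.8770
sugar = (2.1 − 0.8770)·4.0·24.2

118.3830 g


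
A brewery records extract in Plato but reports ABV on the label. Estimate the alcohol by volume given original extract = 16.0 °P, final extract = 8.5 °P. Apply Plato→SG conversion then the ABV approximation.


SG = 259/(259 − P);  ABV = (OG − FG)·131.25
OG = 259/(259 − 16.0) = 1.0658
FG = 259/(259 − 8.5) = 1.0339
ABV = (1.0658 − 1.0339)·131.25

4.1884 % ABV


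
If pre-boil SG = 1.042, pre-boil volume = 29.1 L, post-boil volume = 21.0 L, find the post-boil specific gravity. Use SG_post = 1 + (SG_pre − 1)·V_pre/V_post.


pts_pre = (1.042 − 1)·1000 = 42.0000
pts_post = 42.0000·29.1/21.0 = 58.2000
SG_post = 1 + 58.2000/1000

1.0582


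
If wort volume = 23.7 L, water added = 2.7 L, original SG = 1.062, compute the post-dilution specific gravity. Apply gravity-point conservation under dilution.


SG_new = 1 + (SG_old − 1)·V_old/(V_old + V_water)
pts = (1.062 − 1)·1000·23.7/(23.7 + 2.7) = 55.6591
SG_new = 1 + 55.6591/1000

1.0557


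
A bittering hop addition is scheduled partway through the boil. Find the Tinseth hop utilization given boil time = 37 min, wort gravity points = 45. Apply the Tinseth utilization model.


U = 1.65·0.000125^(GP/1000) · (1 − e^(−0.04·t))/4.15
bigness = 1.65·0.000125^(45/1000) = 1.1011
boil_factor = (1 − e^(−0.04·37))/4.15 = 0.1861
U = 1.1011 · 0.1861

0.2049


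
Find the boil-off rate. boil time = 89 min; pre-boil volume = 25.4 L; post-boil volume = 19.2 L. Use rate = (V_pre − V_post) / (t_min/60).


rate = (25.4 − 19.2) / (89/60)

4.1798 L/hr


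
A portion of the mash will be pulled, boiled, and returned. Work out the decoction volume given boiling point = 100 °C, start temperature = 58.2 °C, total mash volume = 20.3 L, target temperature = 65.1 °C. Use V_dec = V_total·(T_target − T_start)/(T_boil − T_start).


V_dec = 20.3·(65.1 − 58.2)/(100 − 58.2)

3.3510 L


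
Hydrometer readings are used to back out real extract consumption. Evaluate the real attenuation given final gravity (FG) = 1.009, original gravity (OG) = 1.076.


AA = (OG−FG)/(OG−1)·100;  RA = AA·0.8192
AA = (1.076 − 1.009)/(1.076 − 1)·100 = 88.1579
RA = 88.1579·0.8192

72.2189 %


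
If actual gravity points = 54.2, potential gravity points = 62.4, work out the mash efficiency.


efficiency = actual / potential × 100
efficiency = 54.2 / 62.4 × 100

86.8590 %


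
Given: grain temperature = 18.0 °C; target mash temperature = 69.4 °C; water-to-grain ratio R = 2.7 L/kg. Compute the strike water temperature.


T_strike = (0.41/R)·(T_mash − T_grain) + T_mash
T_strike = (0.41/2.7)·(69.4 − 18.0) + 69.4

77.2052 °C


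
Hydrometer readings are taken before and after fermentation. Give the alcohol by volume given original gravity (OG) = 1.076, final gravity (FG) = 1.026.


ABV = (OG − FG) · 131.25
ABV = (1.076 − 1.026) · 131.25

6.5625 % ABV


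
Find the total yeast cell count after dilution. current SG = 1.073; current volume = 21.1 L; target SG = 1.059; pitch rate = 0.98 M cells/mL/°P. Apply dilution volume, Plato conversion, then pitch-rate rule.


V_w = V·((SG_c−1)/(SG_t−1)−1);  °P = 259 − 259/SG_t;  cells = rate·(V+V_w)·°P
V_w = 21.1·((1.073−1)/(1.059−1)−1) = 5.0068
V_final = 21.1 + 5.0068 = 26.1068
°P = 259 − 259/1.059 = 14.4297
cells = 0.98·26.1068·14.4297

369.1775 billion cells


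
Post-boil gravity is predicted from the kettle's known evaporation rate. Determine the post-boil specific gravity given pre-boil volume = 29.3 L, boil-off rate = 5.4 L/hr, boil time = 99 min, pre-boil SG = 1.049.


V_post = V_pre − rate·(t/60);  SG_post = 1 + (SG_pre−1)·V_pre/V_post
V_post = 29.3 − 5.4·(99/60) = 20.3900
SG_post = 1 + (1.049 − 1)·29.3/20.3900

1.0704


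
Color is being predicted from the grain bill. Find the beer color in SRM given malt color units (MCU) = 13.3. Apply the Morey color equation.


SRM = 1.4922 · MCU^0.6859
SRM = 1.4922 · 13.3^0.6859

8.8039 SRM


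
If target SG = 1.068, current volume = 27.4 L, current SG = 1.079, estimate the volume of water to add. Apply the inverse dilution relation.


V_water = V·((SG_curr − 1)/(SG_target − 1) − 1)
V_water = 27.4·((1.079 − 1)/(1.068 − 1) − 1)

4.4324 L


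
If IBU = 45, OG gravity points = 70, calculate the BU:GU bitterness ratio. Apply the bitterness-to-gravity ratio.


BU:GU = IBU / OG_points
BU:GU = 45 / 70

0.6429


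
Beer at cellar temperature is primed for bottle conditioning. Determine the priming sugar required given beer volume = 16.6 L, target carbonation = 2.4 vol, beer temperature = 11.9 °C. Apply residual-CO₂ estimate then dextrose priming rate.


residual = 14.695·(0.01821 + 0.09011·e^(−0.04·T));  sugar = (target − residual)·4.0·V
residual = 14.695·(0.01821 + 0.09011·e^(−0.04·11.9)) = 1.0903
sugar = (2.4 − 1.0903)·4.0·16.6

86.9673 g


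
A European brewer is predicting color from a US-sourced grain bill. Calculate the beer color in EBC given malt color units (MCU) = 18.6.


SRM = 1.4922·MCU^0.6859;  EBC = SRM·1.97
SRM = 1.4922·18.6^0.6859 = 11.0812
EBC = 11.0812·1.97

21.8299 EBC


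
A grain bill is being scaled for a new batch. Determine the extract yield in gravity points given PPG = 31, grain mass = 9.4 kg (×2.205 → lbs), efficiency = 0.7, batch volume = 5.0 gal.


points = lbs × PPG × eff / vol
lbs = 9.4 × 2.205 = 20.7270
points = 20.7270 × 31 × 0.7 / 5.0

89.9552 points


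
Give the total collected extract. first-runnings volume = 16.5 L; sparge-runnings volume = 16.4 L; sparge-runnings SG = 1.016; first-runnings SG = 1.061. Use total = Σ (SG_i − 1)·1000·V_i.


first = (1.061 − 1)·1000·16.5 = 1006.5000
sparge = (1.016 − 1)·1000·16.4 = 262.4000
total = 1006.5000 + 262.4000

1268.9000 gravity·L


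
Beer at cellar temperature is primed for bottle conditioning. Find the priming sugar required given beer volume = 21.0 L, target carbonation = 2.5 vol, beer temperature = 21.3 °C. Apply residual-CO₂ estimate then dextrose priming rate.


residual = 14.695·(0.01821 + 0.09011·e^(−0.04·T));  sugar = (target − residual)·4.0·V
residual = 14.695·(0.01821 + 0.09011·e^(−0.04·21.3)) = 0.8324
sugar = (2.5 − 0.8324)·4.0·21.0

140.0756 g


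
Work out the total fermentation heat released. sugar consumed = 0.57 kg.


Q = m_sugar · 590 kJ/kg
Q = 0.57 · 590

336.3000 kJ


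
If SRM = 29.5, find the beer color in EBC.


EBC = SRM · 1.97
EBC = 29.5 · 1.97

58.1150 EBC


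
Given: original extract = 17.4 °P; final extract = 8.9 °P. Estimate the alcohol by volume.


SG = 259/(259 − P);  ABV = (OG − FG)·131.25
OG = 259/(259 − 17.4) = 1.0720
FG = 259/(259 − 8.9) = 1.0356
ABV = (1.0720 − 1.0356)·131.25

4.7820 % ABV


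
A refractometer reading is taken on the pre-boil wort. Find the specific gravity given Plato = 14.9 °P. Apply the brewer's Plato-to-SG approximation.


SG = 259/(259 − P)
SG = 259/(259 − 14.9)

1.0610


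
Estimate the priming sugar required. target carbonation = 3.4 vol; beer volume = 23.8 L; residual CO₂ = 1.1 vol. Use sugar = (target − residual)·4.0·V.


sugar = (3.4 − 1.1)·4.0·23.8

218.9600 g


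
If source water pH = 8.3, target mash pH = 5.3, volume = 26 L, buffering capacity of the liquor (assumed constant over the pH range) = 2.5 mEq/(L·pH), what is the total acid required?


acid = buffering capacity · (pH_source − pH_target) · V
acid = 2.5 · (8.3 − 5.3) · 26

195.0000 mEq


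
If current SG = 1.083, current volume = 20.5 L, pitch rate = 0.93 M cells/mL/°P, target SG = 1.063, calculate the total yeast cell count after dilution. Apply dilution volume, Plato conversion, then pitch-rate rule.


V_w = V·((SG_c−1)/(SG_t−1)−1);  °P = 259 − 259/SG_t;  cells = rate·(V+V_w)·°P
V_w = 20.5·((1.083−1)/(1.063−1)−1) = 6.5079
V_final = 20.5 + 6.5079 = 27.0079
°P = 259 − 259/1.063 = 15.3500
cells = 0.93·27.0079·15.3500

385.5506 billion cells


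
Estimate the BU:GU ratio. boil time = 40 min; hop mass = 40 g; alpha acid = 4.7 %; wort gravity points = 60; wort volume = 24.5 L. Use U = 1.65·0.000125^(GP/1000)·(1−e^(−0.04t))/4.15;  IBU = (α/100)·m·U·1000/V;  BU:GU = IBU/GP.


U = 1.65·0.000125^(60/1000)·(1−e^(−0.04·40))/4.15 = 0.1851
IBU = (4.7/100)·40·0.1851·1000/24.5 = 14.2004
BU:GU = 14.2004/60

0.2367


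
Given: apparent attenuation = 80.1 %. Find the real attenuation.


RA = AA · 0.8192
RA = 80.1 · 0.8192

65.6179 %


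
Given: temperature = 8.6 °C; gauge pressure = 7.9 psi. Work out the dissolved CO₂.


vols = (P + 14.695)·(0.01821 + 0.09011·e^(−0.04·T))
vols = (7.9 + 14.695)·(0.01821 + 0.09011·e^(−0.04·8.6))

1.8549 volumes


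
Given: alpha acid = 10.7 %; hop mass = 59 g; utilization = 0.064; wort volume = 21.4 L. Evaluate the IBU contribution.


IBU = (α/100)·mass·U·1000 / V
IBU = (10.7/100)·59·0.064·1000 / 21.4

18.8800 IBU


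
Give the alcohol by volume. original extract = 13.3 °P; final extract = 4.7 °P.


SG = 259/(259 − P);  ABV = (OG − FG)·131.25
OG = 259/(259 − 13.3) = 1.0541
FG = 259/(259 − 4.7) = 1.0185
ABV = (1.0541 − 1.0185)·131.25

4.6789 % ABV


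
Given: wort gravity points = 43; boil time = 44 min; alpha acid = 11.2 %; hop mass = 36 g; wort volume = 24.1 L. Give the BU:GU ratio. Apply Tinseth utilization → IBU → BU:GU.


U = 1.65·0.000125^(GP/1000)·(1−e^(−0.04t))/4.15;  IBU = (α/100)·m·U·1000/V;  BU:GU = IBU/GP
U = 1.65·0.000125^(43/1000)·(1−e^(−0.04·44))/4.15 = 0.2237
IBU = (11.2/100)·36·0.2237·1000/24.1 = 37.4208
BU:GU = 37.4208/43

0.8703


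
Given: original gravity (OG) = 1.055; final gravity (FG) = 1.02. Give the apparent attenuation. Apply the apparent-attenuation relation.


AA = (OG − FG)/(OG − 1) · 100
AA = (1.055 − 1.02)/(1.055 − 1) · 100

63.6364 %


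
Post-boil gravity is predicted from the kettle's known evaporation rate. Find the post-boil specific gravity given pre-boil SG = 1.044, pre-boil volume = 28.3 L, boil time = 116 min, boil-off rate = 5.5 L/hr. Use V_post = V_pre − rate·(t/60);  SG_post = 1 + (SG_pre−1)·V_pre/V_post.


V_post = 28.3 − 5.5·(116/60) = 17.6667
SG_post = 1 + (1.044 − 1)·28.3/17.6667

1.0705


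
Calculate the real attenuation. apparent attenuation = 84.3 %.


RA = AA · 0.8192
RA = 84.3 · 0.8192

69.0586 %


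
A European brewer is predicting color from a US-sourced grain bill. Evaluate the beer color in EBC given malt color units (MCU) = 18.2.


SRM = 1.4922·MCU^0.6859;  EBC = SRM·1.97
SRM = 1.4922·18.2^0.6859 = 10.9172
EBC = 10.9172·1.97

21.5068 EBC


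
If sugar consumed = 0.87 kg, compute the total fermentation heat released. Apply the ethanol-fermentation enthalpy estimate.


Q = m_sugar · 590 kJ/kg
Q = 0.87 · 590

513.3000 kJ


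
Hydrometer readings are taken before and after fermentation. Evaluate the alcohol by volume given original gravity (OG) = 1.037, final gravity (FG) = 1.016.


ABV = (OG − FG) · 131.25
ABV = (1.037 − 1.016) · 131.25

2.7562 % ABV


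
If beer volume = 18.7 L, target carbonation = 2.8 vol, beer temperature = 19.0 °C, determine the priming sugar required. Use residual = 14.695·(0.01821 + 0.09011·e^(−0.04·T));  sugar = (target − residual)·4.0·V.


residual = 14.695·(0.01821 + 0.09011·e^(−0.04·19.0)) = 0.8869
sugar = (2.8 − 0.8869)·4.0·18.7

143.1026 g


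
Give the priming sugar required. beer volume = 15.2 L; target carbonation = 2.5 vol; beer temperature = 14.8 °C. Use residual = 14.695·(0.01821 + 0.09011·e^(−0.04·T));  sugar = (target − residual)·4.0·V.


residual = 14.695·(0.01821 + 0.09011·e^(−0.04·14.8)) = 1.0002
sugar = (2.5 − 1.0002)·4.0·15.2

91.1908 g


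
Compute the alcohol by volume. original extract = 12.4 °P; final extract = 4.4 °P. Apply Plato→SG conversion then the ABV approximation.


SG = 259/(259 − P);  ABV = (OG − FG)·131.25
OG = 259/(259 − 12.4) = 1.0503
FG = 259/(259 − 4.4) = 1.0173
ABV = (1.0503 − 1.0173)·131.25

4.3315 % ABV


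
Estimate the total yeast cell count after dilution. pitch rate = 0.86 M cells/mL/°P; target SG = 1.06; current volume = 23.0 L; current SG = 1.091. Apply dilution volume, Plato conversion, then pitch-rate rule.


V_w = V·((SG_c−1)/(SG_t−1)−1);  °P = 259 − 259/SG_t;  cells = rate·(V+V_w)·°P
V_w = 23.0·((1.091−1)/(1.06−1)−1) = 11.8833
V_final = 23.0 + 11.8833 = 34.8833
°P = 259 − 259/1.06 = 14.6604
cells = 0.86·34.8833·14.6604

439.8064 billion cells


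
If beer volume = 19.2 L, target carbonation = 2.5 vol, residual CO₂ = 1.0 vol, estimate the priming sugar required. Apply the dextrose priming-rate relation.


sugar = (target − residual)·4.0·V
sugar = (2.5 − 1.0)·4.0·19.2

115.2000 g


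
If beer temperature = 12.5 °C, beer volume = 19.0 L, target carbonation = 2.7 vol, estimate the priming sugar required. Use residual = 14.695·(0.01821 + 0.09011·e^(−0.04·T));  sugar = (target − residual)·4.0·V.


residual = 14.695·(0.01821 + 0.09011·e^(−0.04·12.5)) = 1.0707
sugar = (2.7 − 1.0707)·4.0·19.0

123.8235 g


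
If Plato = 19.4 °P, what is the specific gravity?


SG = 259/(259 − P)
SG = 259/(259 − 19.4)

1.0810


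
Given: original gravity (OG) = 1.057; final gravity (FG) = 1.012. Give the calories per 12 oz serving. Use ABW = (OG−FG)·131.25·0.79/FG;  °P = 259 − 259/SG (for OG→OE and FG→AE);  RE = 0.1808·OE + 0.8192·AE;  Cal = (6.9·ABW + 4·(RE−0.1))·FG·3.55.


ABW = (1.057 − 1.012)·131.25·0.79/1.012 = 4.6106
OE = 259 − 259/1.057 = 13.9669 °P
AE = 259 − 259/1.012 = 3.0711 °P
RE = 0.1808·13.9669 + 0.8192·3.0711 = 5.0411 °P
Cal = (6.9·4.6106 + 4·(5.0411−0.1))·1.012·3.55

185.2977 kcal


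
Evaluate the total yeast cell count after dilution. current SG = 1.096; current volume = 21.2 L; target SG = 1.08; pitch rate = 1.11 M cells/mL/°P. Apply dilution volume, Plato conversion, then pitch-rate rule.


V_w = V·((SG_c−1)/(SG_t−1)−1);  °P = 259 − 259/SG_t;  cells = rate·(V+V_w)·°P
V_w = 21.2·((1.096−1)/(1.08−1)−1) = 4.2400
V_final = 21.2 + 4.2400 = 25.4400
°P = 259 − 259/1.08 = 19.1852
cells = 1.11·25.4400·19.1852

541.7589 billion cells


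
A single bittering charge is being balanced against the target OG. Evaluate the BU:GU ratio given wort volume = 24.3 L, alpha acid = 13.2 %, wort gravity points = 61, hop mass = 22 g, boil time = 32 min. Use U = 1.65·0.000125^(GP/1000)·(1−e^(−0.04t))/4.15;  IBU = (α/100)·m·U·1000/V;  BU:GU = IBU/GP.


U = 1.65·0.000125^(61/1000)·(1−e^(−0.04·32))/4.15 = 0.1659
IBU = (13.2/100)·22·0.1659·1000/24.3 = 19.8268
BU:GU = 19.8268/61

0.3250


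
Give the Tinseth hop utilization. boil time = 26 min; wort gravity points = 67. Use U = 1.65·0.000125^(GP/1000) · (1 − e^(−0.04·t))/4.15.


bigness = 1.65·0.000125^(67/1000) = 0.9036
boil_factor = (1 − e^(−0.04·26))/4.15 = 0.1558
U = 0.9036 · 0.1558

0.1408


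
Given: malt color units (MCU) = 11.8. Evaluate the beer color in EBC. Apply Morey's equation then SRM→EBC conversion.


SRM = 1.4922·MCU^0.6859;  EBC = SRM·1.97
SRM = 1.4922·11.8^0.6859 = 8.1102
EBC = 8.1102·1.97

15.9771 EBC


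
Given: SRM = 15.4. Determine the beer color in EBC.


EBC = SRM · 1.97
EBC = 15.4 · 1.97

30.3380 EBC


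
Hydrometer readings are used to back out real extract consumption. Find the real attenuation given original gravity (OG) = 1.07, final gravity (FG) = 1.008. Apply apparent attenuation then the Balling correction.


AA = (OG−FG)/(OG−1)·100;  RA = AA·0.8192
AA = (1.07 − 1.008)/(1.07 − 1)·100 = 88.5714
RA = 88.5714·0.8192

72.5577 %


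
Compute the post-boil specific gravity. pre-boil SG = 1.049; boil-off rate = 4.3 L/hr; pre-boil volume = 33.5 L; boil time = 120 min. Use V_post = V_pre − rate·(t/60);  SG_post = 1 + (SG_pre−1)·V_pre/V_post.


V_post = 33.5 − 4.3·(120/60) = 24.9000
SG_post = 1 + (1.049 − 1)·33.5/24.9000

1.0659


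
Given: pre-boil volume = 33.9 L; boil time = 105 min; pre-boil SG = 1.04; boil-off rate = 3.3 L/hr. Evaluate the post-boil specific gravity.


V_post = V_pre − rate·(t/60);  SG_post = 1 + (SG_pre−1)·V_pre/V_post
V_post = 33.9 − 3.3·(105/60) = 28.1250
SG_post = 1 + (1.04 − 1)·33.9/28.1250

1.0482


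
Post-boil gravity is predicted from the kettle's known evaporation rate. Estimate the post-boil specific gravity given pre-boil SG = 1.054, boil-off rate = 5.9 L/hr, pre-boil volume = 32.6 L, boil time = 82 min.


V_post = V_pre − rate·(t/60);  SG_post = 1 + (SG_pre−1)·V_pre/V_post
V_post = 32.6 − 5.9·(82/60) = 24.5367
SG_post = 1 + (1.054 − 1)·32.6/24.5367

1.0717


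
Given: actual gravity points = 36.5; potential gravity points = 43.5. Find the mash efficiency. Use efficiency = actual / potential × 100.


efficiency = 36.5 / 43.5 × 100

83.9080 %


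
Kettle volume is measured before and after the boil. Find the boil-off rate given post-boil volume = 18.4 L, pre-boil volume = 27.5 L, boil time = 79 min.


rate = (V_pre − V_post) / (t_min/60)
rate = (27.5 − 18.4) / (79/60)

6.9114 L/hr


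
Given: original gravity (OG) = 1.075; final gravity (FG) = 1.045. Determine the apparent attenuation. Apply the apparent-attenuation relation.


AA = (OG − FG)/(OG − 1) · 100
AA = (1.075 − 1.045)/(1.075 − 1) · 100

40.0000 %


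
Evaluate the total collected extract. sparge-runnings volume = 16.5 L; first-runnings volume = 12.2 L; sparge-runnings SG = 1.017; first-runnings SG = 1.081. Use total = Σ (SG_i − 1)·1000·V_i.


first = (1.081 − 1)·1000·12.2 = 988.2000
sparge = (1.017 − 1)·1000·16.5 = 280.5000
total = 988.2000 + 280.5000

1268.7000 gravity·L


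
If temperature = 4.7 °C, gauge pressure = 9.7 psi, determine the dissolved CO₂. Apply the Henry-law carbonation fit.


vols = (P + 14.695)·(0.01821 + 0.09011·e^(−0.04·T))
vols = (9.7 + 14.695)·(0.01821 + 0.09011·e^(−0.04·4.7))

2.2657 volumes


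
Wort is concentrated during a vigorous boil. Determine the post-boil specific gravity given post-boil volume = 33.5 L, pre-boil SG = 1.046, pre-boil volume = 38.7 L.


SG_post = 1 + (SG_pre − 1)·V_pre/V_post
pts_pre = (1.046 − 1)·1000 = 46.0000
pts_post = 46.0000·38.7/33.5 = 53.1403
SG_post = 1 + 53.1403/1000

1.0531


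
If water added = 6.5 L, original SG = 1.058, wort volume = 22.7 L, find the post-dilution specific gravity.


SG_new = 1 + (SG_old − 1)·V_old/(V_old + V_water)
pts = (1.058 − 1)·1000·22.7/(22.7 + 6.5) = 45.0890
SG_new = 1 + 45.0890/1000

1.0451


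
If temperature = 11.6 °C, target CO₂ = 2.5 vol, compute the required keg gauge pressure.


psi = vols/(0.01821 + 0.09011·e^(−0.04·T)) − 14.695
psi = 2.5/(0.01821 + 0.09011·e^(−0.04·11.6)) − 14.695

18.6972 psi


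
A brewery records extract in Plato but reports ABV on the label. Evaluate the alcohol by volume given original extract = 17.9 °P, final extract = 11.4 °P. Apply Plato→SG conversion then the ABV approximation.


SG = 259/(259 − P);  ABV = (OG − FG)·131.25
OG = 259/(259 − 17.9) = 1.0742
FG = 259/(259 − 11.4) = 1.0460
ABV = (1.0742 − 1.0460)·131.25

3.7014 % ABV


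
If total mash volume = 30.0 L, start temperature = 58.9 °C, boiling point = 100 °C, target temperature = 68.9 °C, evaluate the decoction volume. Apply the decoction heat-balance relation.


V_dec = V_total·(T_target − T_start)/(T_boil − T_start)
V_dec = 30.0·(68.9 − 58.9)/(100 − 58.9)

7.2993 L


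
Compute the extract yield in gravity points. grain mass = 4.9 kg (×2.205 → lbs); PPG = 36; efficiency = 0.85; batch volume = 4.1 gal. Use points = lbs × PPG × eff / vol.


lbs = 4.9 × 2.205 = 10.8045
points = 10.8045 × 36 × 0.85 / 4.1

80.6385 points


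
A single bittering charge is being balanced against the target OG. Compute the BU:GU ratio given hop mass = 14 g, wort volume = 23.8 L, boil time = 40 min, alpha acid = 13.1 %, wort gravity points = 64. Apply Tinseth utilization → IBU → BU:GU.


U = 1.65·0.000125^(GP/1000)·(1−e^(−0.04t))/4.15;  IBU = (α/100)·m·U·1000/V;  BU:GU = IBU/GP
U = 1.65·0.000125^(64/1000)·(1−e^(−0.04·40))/4.15 = 0.1785
IBU = (13.1/100)·14·0.1785·1000/23.8 = 13.7569
BU:GU = 13.7569/64

0.2150


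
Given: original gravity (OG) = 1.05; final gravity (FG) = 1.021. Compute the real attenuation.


AA = (OG−FG)/(OG−1)·100;  RA = AA·0.8192
AA = (1.05 − 1.021)/(1.05 − 1)·100 = 58.0000
RA = 58.0000·0.8192

47.5136 %


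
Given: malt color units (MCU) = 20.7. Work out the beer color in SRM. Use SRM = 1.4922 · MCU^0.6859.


SRM = 1.4922 · 20.7^0.6859

11.9248 SRM


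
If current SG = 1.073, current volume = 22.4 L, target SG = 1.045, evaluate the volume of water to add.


V_water = V·((SG_curr − 1)/(SG_target − 1) − 1)
V_water = 22.4·((1.073 − 1)/(1.045 − 1) − 1)

13.9378 L


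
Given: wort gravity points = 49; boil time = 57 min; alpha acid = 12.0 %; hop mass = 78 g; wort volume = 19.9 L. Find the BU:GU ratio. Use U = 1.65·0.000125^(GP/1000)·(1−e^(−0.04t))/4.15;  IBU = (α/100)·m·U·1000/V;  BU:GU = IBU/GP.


U = 1.65·0.000125^(49/1000)·(1−e^(−0.04·57))/4.15 = 0.2298
IBU = (12.0/100)·78·0.2298·1000/19.9 = 108.0802
BU:GU = 108.0802/49

2.2057


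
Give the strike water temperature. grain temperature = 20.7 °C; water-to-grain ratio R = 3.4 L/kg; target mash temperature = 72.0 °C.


T_strike = (0.41/R)·(T_mash − T_grain) + T_mash
T_strike = (0.41/3.4)·(72.0 − 20.7) + 72.0

78.1862 °C


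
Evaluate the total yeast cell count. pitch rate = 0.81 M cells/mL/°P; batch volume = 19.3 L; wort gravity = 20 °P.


cells (billions) = rate · V_L · °P
cells = 0.81 · 19.3 · 20

312.6600 billion cells


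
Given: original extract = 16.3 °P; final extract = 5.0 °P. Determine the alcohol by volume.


SG = 259/(259 − P);  ABV = (OG − FG)·131.25
OG = 259/(259 − 16.3) = 1.0672
FG = 259/(259 − 5.0) = 1.0197
ABV = (1.0672 − 1.0197)·131.25

6.2312 % ABV


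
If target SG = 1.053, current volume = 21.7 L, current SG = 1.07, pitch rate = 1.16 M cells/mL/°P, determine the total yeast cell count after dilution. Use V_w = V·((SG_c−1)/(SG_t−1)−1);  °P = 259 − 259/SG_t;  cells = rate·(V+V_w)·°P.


V_w = 21.7·((1.07−1)/(1.053−1)−1) = 6.9604
V_final = 21.7 + 6.9604 = 28.6604
°P = 259 − 259/1.053 = 13.0361
cells = 1.16·28.6604·13.0361

433.3983 billion cells


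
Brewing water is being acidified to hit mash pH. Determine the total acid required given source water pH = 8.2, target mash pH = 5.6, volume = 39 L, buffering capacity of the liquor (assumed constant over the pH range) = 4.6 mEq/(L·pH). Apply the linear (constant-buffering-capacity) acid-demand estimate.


acid = buffering capacity · (pH_source − pH_target) · V
acid = 4.6 · (8.2 − 5.6) · 39

466.4400 mEq


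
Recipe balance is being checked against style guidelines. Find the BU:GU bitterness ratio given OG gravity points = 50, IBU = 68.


BU:GU = IBU / OG_points
BU:GU = 68 / 50

1.3600


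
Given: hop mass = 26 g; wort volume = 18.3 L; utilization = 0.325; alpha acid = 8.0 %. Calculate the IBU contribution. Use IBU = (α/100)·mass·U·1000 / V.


IBU = (8.0/100)·26·0.325·1000 / 18.3

36.9399 IBU


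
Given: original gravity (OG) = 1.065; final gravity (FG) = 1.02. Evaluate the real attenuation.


AA = (OG−FG)/(OG−1)·100;  RA = AA·0.8192
AA = (1.065 − 1.02)/(1.065 − 1)·100 = 69.2308
RA = 69.2308·0.8192

56.7138 %


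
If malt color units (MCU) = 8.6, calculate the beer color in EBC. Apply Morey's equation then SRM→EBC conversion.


SRM = 1.4922·MCU^0.6859;  EBC = SRM·1.97
SRM = 1.4922·8.6^0.6859 = 6.5283
EBC = 6.5283·1.97

12.8607 EBC


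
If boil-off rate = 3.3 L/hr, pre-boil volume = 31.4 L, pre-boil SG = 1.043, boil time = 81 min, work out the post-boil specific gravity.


V_post = V_pre − rate·(t/60);  SG_post = 1 + (SG_pre−1)·V_pre/V_post
V_post = 31.4 − 3.3·(81/60) = 26.9450
SG_post = 1 + (1.043 − 1)·31.4/26.9450

1.0501


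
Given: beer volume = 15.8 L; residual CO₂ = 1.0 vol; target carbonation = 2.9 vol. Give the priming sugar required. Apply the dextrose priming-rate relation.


sugar = (target − residual)·4.0·V
sugar = (2.9 − 1.0)·4.0·15.8

120.0800 g


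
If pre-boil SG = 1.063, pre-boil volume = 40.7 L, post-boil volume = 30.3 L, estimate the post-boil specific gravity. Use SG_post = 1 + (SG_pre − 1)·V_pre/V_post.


pts_pre = (1.063 − 1)·1000 = 63.0000
pts_post = 63.0000·40.7/30.3 = 84.6238
SG_post = 1 + 84.6238/1000

1.0846
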